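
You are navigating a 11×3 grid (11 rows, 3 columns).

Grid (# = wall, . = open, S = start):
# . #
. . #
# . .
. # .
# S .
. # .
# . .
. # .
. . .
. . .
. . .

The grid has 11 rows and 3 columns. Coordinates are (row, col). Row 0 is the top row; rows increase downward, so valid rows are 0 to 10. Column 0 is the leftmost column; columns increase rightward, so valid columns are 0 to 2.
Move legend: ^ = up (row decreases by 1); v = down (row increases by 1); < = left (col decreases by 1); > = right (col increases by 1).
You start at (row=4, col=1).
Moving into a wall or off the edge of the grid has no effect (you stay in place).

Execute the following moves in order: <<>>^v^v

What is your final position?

Start: (row=4, col=1)
  < (left): blocked, stay at (row=4, col=1)
  < (left): blocked, stay at (row=4, col=1)
  > (right): (row=4, col=1) -> (row=4, col=2)
  > (right): blocked, stay at (row=4, col=2)
  ^ (up): (row=4, col=2) -> (row=3, col=2)
  v (down): (row=3, col=2) -> (row=4, col=2)
  ^ (up): (row=4, col=2) -> (row=3, col=2)
  v (down): (row=3, col=2) -> (row=4, col=2)
Final: (row=4, col=2)

Answer: Final position: (row=4, col=2)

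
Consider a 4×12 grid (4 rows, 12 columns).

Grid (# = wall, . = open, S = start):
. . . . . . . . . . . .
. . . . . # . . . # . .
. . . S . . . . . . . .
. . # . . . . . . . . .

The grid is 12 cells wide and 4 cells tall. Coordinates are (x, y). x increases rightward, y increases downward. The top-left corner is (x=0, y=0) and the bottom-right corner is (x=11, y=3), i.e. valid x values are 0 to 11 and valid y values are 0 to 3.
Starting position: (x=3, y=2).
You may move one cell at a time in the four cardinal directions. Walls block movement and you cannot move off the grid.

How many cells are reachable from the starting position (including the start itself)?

BFS flood-fill from (x=3, y=2):
  Distance 0: (x=3, y=2)
  Distance 1: (x=3, y=1), (x=2, y=2), (x=4, y=2), (x=3, y=3)
  Distance 2: (x=3, y=0), (x=2, y=1), (x=4, y=1), (x=1, y=2), (x=5, y=2), (x=4, y=3)
  Distance 3: (x=2, y=0), (x=4, y=0), (x=1, y=1), (x=0, y=2), (x=6, y=2), (x=1, y=3), (x=5, y=3)
  Distance 4: (x=1, y=0), (x=5, y=0), (x=0, y=1), (x=6, y=1), (x=7, y=2), (x=0, y=3), (x=6, y=3)
  Distance 5: (x=0, y=0), (x=6, y=0), (x=7, y=1), (x=8, y=2), (x=7, y=3)
  Distance 6: (x=7, y=0), (x=8, y=1), (x=9, y=2), (x=8, y=3)
  Distance 7: (x=8, y=0), (x=10, y=2), (x=9, y=3)
  Distance 8: (x=9, y=0), (x=10, y=1), (x=11, y=2), (x=10, y=3)
  Distance 9: (x=10, y=0), (x=11, y=1), (x=11, y=3)
  Distance 10: (x=11, y=0)
Total reachable: 45 (grid has 45 open cells total)

Answer: Reachable cells: 45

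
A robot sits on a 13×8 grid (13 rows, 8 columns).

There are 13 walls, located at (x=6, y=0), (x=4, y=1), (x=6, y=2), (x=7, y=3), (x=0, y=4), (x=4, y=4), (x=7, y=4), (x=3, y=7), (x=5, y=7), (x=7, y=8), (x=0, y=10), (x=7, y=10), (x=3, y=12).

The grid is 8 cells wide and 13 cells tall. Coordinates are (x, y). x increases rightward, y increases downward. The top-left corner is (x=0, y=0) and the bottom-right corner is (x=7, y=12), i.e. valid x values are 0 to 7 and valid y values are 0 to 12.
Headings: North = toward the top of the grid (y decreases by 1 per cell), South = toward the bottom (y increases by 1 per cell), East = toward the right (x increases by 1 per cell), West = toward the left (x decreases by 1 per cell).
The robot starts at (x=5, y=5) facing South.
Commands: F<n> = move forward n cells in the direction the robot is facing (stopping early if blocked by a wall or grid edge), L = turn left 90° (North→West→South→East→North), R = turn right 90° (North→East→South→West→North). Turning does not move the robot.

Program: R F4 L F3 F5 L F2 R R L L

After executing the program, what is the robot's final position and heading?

Answer: Final position: (x=2, y=12), facing East

Derivation:
Start: (x=5, y=5), facing South
  R: turn right, now facing West
  F4: move forward 4, now at (x=1, y=5)
  L: turn left, now facing South
  F3: move forward 3, now at (x=1, y=8)
  F5: move forward 4/5 (blocked), now at (x=1, y=12)
  L: turn left, now facing East
  F2: move forward 1/2 (blocked), now at (x=2, y=12)
  R: turn right, now facing South
  R: turn right, now facing West
  L: turn left, now facing South
  L: turn left, now facing East
Final: (x=2, y=12), facing East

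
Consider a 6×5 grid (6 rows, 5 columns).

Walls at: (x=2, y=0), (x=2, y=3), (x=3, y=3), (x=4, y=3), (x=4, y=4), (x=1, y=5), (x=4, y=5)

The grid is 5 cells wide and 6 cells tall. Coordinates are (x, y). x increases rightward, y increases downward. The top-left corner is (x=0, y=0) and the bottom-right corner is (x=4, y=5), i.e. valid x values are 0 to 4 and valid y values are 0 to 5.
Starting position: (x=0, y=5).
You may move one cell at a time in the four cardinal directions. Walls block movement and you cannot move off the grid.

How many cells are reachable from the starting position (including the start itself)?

BFS flood-fill from (x=0, y=5):
  Distance 0: (x=0, y=5)
  Distance 1: (x=0, y=4)
  Distance 2: (x=0, y=3), (x=1, y=4)
  Distance 3: (x=0, y=2), (x=1, y=3), (x=2, y=4)
  Distance 4: (x=0, y=1), (x=1, y=2), (x=3, y=4), (x=2, y=5)
  Distance 5: (x=0, y=0), (x=1, y=1), (x=2, y=2), (x=3, y=5)
  Distance 6: (x=1, y=0), (x=2, y=1), (x=3, y=2)
  Distance 7: (x=3, y=1), (x=4, y=2)
  Distance 8: (x=3, y=0), (x=4, y=1)
  Distance 9: (x=4, y=0)
Total reachable: 23 (grid has 23 open cells total)

Answer: Reachable cells: 23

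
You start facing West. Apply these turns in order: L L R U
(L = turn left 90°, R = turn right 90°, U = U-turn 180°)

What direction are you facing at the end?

Start: West
  L (left (90° counter-clockwise)) -> South
  L (left (90° counter-clockwise)) -> East
  R (right (90° clockwise)) -> South
  U (U-turn (180°)) -> North
Final: North

Answer: Final heading: North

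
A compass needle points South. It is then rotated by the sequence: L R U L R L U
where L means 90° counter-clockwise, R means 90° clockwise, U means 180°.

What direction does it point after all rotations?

Start: South
  L (left (90° counter-clockwise)) -> East
  R (right (90° clockwise)) -> South
  U (U-turn (180°)) -> North
  L (left (90° counter-clockwise)) -> West
  R (right (90° clockwise)) -> North
  L (left (90° counter-clockwise)) -> West
  U (U-turn (180°)) -> East
Final: East

Answer: Final heading: East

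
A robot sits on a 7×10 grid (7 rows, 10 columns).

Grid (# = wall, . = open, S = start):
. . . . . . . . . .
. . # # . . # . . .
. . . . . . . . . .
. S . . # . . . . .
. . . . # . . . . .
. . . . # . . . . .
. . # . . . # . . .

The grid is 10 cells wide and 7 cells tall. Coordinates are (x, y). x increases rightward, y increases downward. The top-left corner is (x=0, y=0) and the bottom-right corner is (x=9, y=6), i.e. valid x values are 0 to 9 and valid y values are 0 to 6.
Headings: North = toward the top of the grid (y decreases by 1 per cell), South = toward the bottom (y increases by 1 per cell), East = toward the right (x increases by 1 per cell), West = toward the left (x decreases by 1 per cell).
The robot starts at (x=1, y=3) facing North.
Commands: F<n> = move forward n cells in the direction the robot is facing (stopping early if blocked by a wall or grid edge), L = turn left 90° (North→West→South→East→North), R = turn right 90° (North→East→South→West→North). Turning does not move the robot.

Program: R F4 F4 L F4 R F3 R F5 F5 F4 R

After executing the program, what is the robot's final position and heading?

Start: (x=1, y=3), facing North
  R: turn right, now facing East
  F4: move forward 2/4 (blocked), now at (x=3, y=3)
  F4: move forward 0/4 (blocked), now at (x=3, y=3)
  L: turn left, now facing North
  F4: move forward 1/4 (blocked), now at (x=3, y=2)
  R: turn right, now facing East
  F3: move forward 3, now at (x=6, y=2)
  R: turn right, now facing South
  F5: move forward 3/5 (blocked), now at (x=6, y=5)
  F5: move forward 0/5 (blocked), now at (x=6, y=5)
  F4: move forward 0/4 (blocked), now at (x=6, y=5)
  R: turn right, now facing West
Final: (x=6, y=5), facing West

Answer: Final position: (x=6, y=5), facing West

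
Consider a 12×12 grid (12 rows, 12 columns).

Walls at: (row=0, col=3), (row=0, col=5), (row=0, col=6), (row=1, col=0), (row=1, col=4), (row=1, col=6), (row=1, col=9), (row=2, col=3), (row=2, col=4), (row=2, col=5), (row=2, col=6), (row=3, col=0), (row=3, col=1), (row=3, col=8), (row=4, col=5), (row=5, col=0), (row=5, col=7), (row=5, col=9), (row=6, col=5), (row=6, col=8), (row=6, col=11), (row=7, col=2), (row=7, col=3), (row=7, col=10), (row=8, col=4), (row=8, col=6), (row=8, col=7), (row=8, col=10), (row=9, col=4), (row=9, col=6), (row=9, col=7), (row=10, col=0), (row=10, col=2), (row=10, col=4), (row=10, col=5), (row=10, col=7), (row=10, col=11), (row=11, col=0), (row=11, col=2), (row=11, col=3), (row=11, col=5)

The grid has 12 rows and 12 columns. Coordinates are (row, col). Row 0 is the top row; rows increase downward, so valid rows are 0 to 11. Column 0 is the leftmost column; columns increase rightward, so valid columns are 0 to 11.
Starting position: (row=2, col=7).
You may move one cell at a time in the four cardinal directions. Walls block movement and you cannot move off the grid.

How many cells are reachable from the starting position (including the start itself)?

BFS flood-fill from (row=2, col=7):
  Distance 0: (row=2, col=7)
  Distance 1: (row=1, col=7), (row=2, col=8), (row=3, col=7)
  Distance 2: (row=0, col=7), (row=1, col=8), (row=2, col=9), (row=3, col=6), (row=4, col=7)
  Distance 3: (row=0, col=8), (row=2, col=10), (row=3, col=5), (row=3, col=9), (row=4, col=6), (row=4, col=8)
  Distance 4: (row=0, col=9), (row=1, col=10), (row=2, col=11), (row=3, col=4), (row=3, col=10), (row=4, col=9), (row=5, col=6), (row=5, col=8)
  Distance 5: (row=0, col=10), (row=1, col=11), (row=3, col=3), (row=3, col=11), (row=4, col=4), (row=4, col=10), (row=5, col=5), (row=6, col=6)
  Distance 6: (row=0, col=11), (row=3, col=2), (row=4, col=3), (row=4, col=11), (row=5, col=4), (row=5, col=10), (row=6, col=7), (row=7, col=6)
  Distance 7: (row=2, col=2), (row=4, col=2), (row=5, col=3), (row=5, col=11), (row=6, col=4), (row=6, col=10), (row=7, col=5), (row=7, col=7)
  Distance 8: (row=1, col=2), (row=2, col=1), (row=4, col=1), (row=5, col=2), (row=6, col=3), (row=6, col=9), (row=7, col=4), (row=7, col=8), (row=8, col=5)
  Distance 9: (row=0, col=2), (row=1, col=1), (row=1, col=3), (row=2, col=0), (row=4, col=0), (row=5, col=1), (row=6, col=2), (row=7, col=9), (row=8, col=8), (row=9, col=5)
  Distance 10: (row=0, col=1), (row=6, col=1), (row=8, col=9), (row=9, col=8)
  Distance 11: (row=0, col=0), (row=6, col=0), (row=7, col=1), (row=9, col=9), (row=10, col=8)
  Distance 12: (row=7, col=0), (row=8, col=1), (row=9, col=10), (row=10, col=9), (row=11, col=8)
  Distance 13: (row=8, col=0), (row=8, col=2), (row=9, col=1), (row=9, col=11), (row=10, col=10), (row=11, col=7), (row=11, col=9)
  Distance 14: (row=8, col=3), (row=8, col=11), (row=9, col=0), (row=9, col=2), (row=10, col=1), (row=11, col=6), (row=11, col=10)
  Distance 15: (row=7, col=11), (row=9, col=3), (row=10, col=6), (row=11, col=1), (row=11, col=11)
  Distance 16: (row=10, col=3)
Total reachable: 100 (grid has 103 open cells total)

Answer: Reachable cells: 100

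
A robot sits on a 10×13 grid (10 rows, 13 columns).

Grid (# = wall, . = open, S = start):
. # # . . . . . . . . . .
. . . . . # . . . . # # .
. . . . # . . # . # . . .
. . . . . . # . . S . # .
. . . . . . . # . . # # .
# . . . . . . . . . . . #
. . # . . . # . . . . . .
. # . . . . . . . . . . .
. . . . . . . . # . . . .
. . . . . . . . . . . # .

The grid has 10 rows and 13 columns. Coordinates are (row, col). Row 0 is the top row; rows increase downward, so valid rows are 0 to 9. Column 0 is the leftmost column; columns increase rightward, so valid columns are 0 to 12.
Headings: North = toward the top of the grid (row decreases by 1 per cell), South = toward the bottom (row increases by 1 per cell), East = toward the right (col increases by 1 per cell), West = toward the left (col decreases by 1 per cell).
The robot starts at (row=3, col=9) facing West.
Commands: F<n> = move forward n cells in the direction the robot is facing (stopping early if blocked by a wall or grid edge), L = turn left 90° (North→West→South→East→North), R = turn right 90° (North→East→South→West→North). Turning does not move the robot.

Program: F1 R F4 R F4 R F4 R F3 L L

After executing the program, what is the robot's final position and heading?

Start: (row=3, col=9), facing West
  F1: move forward 1, now at (row=3, col=8)
  R: turn right, now facing North
  F4: move forward 3/4 (blocked), now at (row=0, col=8)
  R: turn right, now facing East
  F4: move forward 4, now at (row=0, col=12)
  R: turn right, now facing South
  F4: move forward 4, now at (row=4, col=12)
  R: turn right, now facing West
  F3: move forward 0/3 (blocked), now at (row=4, col=12)
  L: turn left, now facing South
  L: turn left, now facing East
Final: (row=4, col=12), facing East

Answer: Final position: (row=4, col=12), facing East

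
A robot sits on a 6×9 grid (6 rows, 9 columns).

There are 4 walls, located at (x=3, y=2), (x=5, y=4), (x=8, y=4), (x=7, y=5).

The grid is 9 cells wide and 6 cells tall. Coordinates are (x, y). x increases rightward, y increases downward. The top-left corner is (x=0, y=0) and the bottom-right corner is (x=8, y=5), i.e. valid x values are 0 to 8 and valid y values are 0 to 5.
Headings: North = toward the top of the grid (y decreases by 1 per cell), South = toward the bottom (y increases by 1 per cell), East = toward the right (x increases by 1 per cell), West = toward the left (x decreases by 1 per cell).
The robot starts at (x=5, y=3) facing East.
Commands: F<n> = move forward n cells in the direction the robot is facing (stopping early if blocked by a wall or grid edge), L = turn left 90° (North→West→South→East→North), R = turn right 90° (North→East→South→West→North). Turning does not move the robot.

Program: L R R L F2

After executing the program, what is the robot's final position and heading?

Start: (x=5, y=3), facing East
  L: turn left, now facing North
  R: turn right, now facing East
  R: turn right, now facing South
  L: turn left, now facing East
  F2: move forward 2, now at (x=7, y=3)
Final: (x=7, y=3), facing East

Answer: Final position: (x=7, y=3), facing East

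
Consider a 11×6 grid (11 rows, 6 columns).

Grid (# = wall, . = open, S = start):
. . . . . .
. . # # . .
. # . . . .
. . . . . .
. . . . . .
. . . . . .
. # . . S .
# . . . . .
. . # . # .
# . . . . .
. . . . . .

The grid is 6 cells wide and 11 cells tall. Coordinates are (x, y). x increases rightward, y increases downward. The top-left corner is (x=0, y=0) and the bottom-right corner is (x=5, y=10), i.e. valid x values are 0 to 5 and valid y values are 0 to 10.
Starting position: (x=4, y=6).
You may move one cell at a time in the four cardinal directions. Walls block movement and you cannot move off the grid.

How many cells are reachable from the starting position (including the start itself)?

BFS flood-fill from (x=4, y=6):
  Distance 0: (x=4, y=6)
  Distance 1: (x=4, y=5), (x=3, y=6), (x=5, y=6), (x=4, y=7)
  Distance 2: (x=4, y=4), (x=3, y=5), (x=5, y=5), (x=2, y=6), (x=3, y=7), (x=5, y=7)
  Distance 3: (x=4, y=3), (x=3, y=4), (x=5, y=4), (x=2, y=5), (x=2, y=7), (x=3, y=8), (x=5, y=8)
  Distance 4: (x=4, y=2), (x=3, y=3), (x=5, y=3), (x=2, y=4), (x=1, y=5), (x=1, y=7), (x=3, y=9), (x=5, y=9)
  Distance 5: (x=4, y=1), (x=3, y=2), (x=5, y=2), (x=2, y=3), (x=1, y=4), (x=0, y=5), (x=1, y=8), (x=2, y=9), (x=4, y=9), (x=3, y=10), (x=5, y=10)
  Distance 6: (x=4, y=0), (x=5, y=1), (x=2, y=2), (x=1, y=3), (x=0, y=4), (x=0, y=6), (x=0, y=8), (x=1, y=9), (x=2, y=10), (x=4, y=10)
  Distance 7: (x=3, y=0), (x=5, y=0), (x=0, y=3), (x=1, y=10)
  Distance 8: (x=2, y=0), (x=0, y=2), (x=0, y=10)
  Distance 9: (x=1, y=0), (x=0, y=1)
  Distance 10: (x=0, y=0), (x=1, y=1)
Total reachable: 58 (grid has 58 open cells total)

Answer: Reachable cells: 58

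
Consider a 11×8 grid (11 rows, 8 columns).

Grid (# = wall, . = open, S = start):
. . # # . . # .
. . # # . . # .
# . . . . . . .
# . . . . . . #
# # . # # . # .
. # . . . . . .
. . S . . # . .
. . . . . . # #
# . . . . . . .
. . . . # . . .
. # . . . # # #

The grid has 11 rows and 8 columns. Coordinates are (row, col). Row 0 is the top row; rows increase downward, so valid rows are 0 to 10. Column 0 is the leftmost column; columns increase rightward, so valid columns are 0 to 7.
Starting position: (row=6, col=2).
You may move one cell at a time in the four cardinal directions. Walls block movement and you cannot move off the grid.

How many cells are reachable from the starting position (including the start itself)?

BFS flood-fill from (row=6, col=2):
  Distance 0: (row=6, col=2)
  Distance 1: (row=5, col=2), (row=6, col=1), (row=6, col=3), (row=7, col=2)
  Distance 2: (row=4, col=2), (row=5, col=3), (row=6, col=0), (row=6, col=4), (row=7, col=1), (row=7, col=3), (row=8, col=2)
  Distance 3: (row=3, col=2), (row=5, col=0), (row=5, col=4), (row=7, col=0), (row=7, col=4), (row=8, col=1), (row=8, col=3), (row=9, col=2)
  Distance 4: (row=2, col=2), (row=3, col=1), (row=3, col=3), (row=5, col=5), (row=7, col=5), (row=8, col=4), (row=9, col=1), (row=9, col=3), (row=10, col=2)
  Distance 5: (row=2, col=1), (row=2, col=3), (row=3, col=4), (row=4, col=5), (row=5, col=6), (row=8, col=5), (row=9, col=0), (row=10, col=3)
  Distance 6: (row=1, col=1), (row=2, col=4), (row=3, col=5), (row=5, col=7), (row=6, col=6), (row=8, col=6), (row=9, col=5), (row=10, col=0), (row=10, col=4)
  Distance 7: (row=0, col=1), (row=1, col=0), (row=1, col=4), (row=2, col=5), (row=3, col=6), (row=4, col=7), (row=6, col=7), (row=8, col=7), (row=9, col=6)
  Distance 8: (row=0, col=0), (row=0, col=4), (row=1, col=5), (row=2, col=6), (row=9, col=7)
  Distance 9: (row=0, col=5), (row=2, col=7)
  Distance 10: (row=1, col=7)
  Distance 11: (row=0, col=7)
Total reachable: 64 (grid has 64 open cells total)

Answer: Reachable cells: 64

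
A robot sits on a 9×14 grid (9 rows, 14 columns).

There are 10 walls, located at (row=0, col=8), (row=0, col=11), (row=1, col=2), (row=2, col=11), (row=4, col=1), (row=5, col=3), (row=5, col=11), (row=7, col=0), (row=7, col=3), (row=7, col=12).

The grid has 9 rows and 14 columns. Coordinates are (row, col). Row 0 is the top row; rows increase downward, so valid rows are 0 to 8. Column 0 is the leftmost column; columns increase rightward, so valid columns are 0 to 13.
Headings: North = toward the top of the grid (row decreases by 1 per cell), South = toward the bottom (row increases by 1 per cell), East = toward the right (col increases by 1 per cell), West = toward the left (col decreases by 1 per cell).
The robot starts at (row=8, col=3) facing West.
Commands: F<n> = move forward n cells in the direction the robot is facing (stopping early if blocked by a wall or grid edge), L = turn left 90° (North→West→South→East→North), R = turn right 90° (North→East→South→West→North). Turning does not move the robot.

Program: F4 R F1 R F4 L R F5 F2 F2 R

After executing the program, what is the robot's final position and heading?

Start: (row=8, col=3), facing West
  F4: move forward 3/4 (blocked), now at (row=8, col=0)
  R: turn right, now facing North
  F1: move forward 0/1 (blocked), now at (row=8, col=0)
  R: turn right, now facing East
  F4: move forward 4, now at (row=8, col=4)
  L: turn left, now facing North
  R: turn right, now facing East
  F5: move forward 5, now at (row=8, col=9)
  F2: move forward 2, now at (row=8, col=11)
  F2: move forward 2, now at (row=8, col=13)
  R: turn right, now facing South
Final: (row=8, col=13), facing South

Answer: Final position: (row=8, col=13), facing South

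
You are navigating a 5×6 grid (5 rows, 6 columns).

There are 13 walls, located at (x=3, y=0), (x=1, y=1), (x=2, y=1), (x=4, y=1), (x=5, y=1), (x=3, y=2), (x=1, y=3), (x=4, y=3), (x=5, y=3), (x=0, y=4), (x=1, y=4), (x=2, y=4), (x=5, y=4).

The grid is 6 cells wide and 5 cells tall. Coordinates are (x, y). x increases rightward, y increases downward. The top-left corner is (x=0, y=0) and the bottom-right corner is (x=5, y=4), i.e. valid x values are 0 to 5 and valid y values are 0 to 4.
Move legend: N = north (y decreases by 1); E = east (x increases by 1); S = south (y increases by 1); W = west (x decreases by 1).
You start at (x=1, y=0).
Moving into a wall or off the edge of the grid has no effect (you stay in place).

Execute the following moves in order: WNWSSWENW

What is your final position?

Start: (x=1, y=0)
  W (west): (x=1, y=0) -> (x=0, y=0)
  N (north): blocked, stay at (x=0, y=0)
  W (west): blocked, stay at (x=0, y=0)
  S (south): (x=0, y=0) -> (x=0, y=1)
  S (south): (x=0, y=1) -> (x=0, y=2)
  W (west): blocked, stay at (x=0, y=2)
  E (east): (x=0, y=2) -> (x=1, y=2)
  N (north): blocked, stay at (x=1, y=2)
  W (west): (x=1, y=2) -> (x=0, y=2)
Final: (x=0, y=2)

Answer: Final position: (x=0, y=2)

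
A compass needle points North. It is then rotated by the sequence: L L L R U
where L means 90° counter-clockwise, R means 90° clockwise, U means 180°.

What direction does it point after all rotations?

Start: North
  L (left (90° counter-clockwise)) -> West
  L (left (90° counter-clockwise)) -> South
  L (left (90° counter-clockwise)) -> East
  R (right (90° clockwise)) -> South
  U (U-turn (180°)) -> North
Final: North

Answer: Final heading: North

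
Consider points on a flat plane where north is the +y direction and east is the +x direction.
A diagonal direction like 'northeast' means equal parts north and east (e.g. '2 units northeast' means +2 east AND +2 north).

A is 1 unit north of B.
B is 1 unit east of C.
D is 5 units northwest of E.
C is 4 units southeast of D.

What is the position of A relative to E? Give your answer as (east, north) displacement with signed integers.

Answer: A is at (east=0, north=2) relative to E.

Derivation:
Place E at the origin (east=0, north=0).
  D is 5 units northwest of E: delta (east=-5, north=+5); D at (east=-5, north=5).
  C is 4 units southeast of D: delta (east=+4, north=-4); C at (east=-1, north=1).
  B is 1 unit east of C: delta (east=+1, north=+0); B at (east=0, north=1).
  A is 1 unit north of B: delta (east=+0, north=+1); A at (east=0, north=2).
Therefore A relative to E: (east=0, north=2).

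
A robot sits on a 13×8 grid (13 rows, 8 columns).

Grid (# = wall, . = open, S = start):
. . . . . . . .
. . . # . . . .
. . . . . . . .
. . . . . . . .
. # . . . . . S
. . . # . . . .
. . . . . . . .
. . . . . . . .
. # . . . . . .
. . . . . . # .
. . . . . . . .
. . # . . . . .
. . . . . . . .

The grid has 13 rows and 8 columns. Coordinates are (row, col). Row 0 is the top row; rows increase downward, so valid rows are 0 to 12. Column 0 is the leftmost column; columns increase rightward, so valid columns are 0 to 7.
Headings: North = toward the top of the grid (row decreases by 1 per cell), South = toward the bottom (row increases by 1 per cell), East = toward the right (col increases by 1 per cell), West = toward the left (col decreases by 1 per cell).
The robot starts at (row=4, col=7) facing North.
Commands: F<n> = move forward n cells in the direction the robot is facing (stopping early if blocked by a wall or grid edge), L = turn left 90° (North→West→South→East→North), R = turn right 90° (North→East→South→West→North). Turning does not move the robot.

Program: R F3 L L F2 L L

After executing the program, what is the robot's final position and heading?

Start: (row=4, col=7), facing North
  R: turn right, now facing East
  F3: move forward 0/3 (blocked), now at (row=4, col=7)
  L: turn left, now facing North
  L: turn left, now facing West
  F2: move forward 2, now at (row=4, col=5)
  L: turn left, now facing South
  L: turn left, now facing East
Final: (row=4, col=5), facing East

Answer: Final position: (row=4, col=5), facing East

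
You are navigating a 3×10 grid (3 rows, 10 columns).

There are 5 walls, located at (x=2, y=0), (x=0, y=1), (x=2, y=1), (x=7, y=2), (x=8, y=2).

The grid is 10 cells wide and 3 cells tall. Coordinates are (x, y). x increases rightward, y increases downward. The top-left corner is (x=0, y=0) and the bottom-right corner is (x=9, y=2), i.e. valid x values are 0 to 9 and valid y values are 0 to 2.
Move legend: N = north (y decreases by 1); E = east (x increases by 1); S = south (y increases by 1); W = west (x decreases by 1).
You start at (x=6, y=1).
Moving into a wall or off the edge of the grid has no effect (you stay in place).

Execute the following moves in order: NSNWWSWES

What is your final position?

Start: (x=6, y=1)
  N (north): (x=6, y=1) -> (x=6, y=0)
  S (south): (x=6, y=0) -> (x=6, y=1)
  N (north): (x=6, y=1) -> (x=6, y=0)
  W (west): (x=6, y=0) -> (x=5, y=0)
  W (west): (x=5, y=0) -> (x=4, y=0)
  S (south): (x=4, y=0) -> (x=4, y=1)
  W (west): (x=4, y=1) -> (x=3, y=1)
  E (east): (x=3, y=1) -> (x=4, y=1)
  S (south): (x=4, y=1) -> (x=4, y=2)
Final: (x=4, y=2)

Answer: Final position: (x=4, y=2)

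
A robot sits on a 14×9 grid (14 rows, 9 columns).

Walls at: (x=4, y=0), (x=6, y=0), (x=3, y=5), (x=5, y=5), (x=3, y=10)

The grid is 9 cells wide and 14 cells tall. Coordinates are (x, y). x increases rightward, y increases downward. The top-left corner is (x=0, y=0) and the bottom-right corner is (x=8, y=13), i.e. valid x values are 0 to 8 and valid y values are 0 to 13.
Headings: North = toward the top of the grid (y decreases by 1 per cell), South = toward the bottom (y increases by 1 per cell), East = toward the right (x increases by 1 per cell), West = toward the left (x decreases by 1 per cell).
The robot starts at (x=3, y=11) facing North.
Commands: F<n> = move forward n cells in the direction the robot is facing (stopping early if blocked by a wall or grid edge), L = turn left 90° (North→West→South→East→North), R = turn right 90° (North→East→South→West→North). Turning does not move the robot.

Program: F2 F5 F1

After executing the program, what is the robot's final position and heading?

Answer: Final position: (x=3, y=11), facing North

Derivation:
Start: (x=3, y=11), facing North
  F2: move forward 0/2 (blocked), now at (x=3, y=11)
  F5: move forward 0/5 (blocked), now at (x=3, y=11)
  F1: move forward 0/1 (blocked), now at (x=3, y=11)
Final: (x=3, y=11), facing North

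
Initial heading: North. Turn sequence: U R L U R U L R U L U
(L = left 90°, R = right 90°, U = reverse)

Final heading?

Start: North
  U (U-turn (180°)) -> South
  R (right (90° clockwise)) -> West
  L (left (90° counter-clockwise)) -> South
  U (U-turn (180°)) -> North
  R (right (90° clockwise)) -> East
  U (U-turn (180°)) -> West
  L (left (90° counter-clockwise)) -> South
  R (right (90° clockwise)) -> West
  U (U-turn (180°)) -> East
  L (left (90° counter-clockwise)) -> North
  U (U-turn (180°)) -> South
Final: South

Answer: Final heading: South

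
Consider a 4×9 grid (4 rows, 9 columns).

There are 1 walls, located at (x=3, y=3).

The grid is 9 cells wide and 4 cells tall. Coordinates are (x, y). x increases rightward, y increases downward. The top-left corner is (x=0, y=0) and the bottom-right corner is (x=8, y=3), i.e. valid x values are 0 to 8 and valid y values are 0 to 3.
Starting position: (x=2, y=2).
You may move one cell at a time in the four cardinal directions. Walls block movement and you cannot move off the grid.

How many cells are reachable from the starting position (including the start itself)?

BFS flood-fill from (x=2, y=2):
  Distance 0: (x=2, y=2)
  Distance 1: (x=2, y=1), (x=1, y=2), (x=3, y=2), (x=2, y=3)
  Distance 2: (x=2, y=0), (x=1, y=1), (x=3, y=1), (x=0, y=2), (x=4, y=2), (x=1, y=3)
  Distance 3: (x=1, y=0), (x=3, y=0), (x=0, y=1), (x=4, y=1), (x=5, y=2), (x=0, y=3), (x=4, y=3)
  Distance 4: (x=0, y=0), (x=4, y=0), (x=5, y=1), (x=6, y=2), (x=5, y=3)
  Distance 5: (x=5, y=0), (x=6, y=1), (x=7, y=2), (x=6, y=3)
  Distance 6: (x=6, y=0), (x=7, y=1), (x=8, y=2), (x=7, y=3)
  Distance 7: (x=7, y=0), (x=8, y=1), (x=8, y=3)
  Distance 8: (x=8, y=0)
Total reachable: 35 (grid has 35 open cells total)

Answer: Reachable cells: 35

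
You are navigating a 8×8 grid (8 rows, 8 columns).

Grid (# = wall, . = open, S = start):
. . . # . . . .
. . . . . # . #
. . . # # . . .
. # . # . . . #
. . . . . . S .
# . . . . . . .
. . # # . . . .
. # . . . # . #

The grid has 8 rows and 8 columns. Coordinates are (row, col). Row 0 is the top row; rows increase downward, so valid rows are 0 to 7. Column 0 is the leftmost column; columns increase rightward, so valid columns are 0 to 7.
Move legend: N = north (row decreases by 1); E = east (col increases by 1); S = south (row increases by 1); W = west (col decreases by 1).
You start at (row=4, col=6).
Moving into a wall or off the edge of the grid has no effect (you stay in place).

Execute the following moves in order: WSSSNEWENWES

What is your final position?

Start: (row=4, col=6)
  W (west): (row=4, col=6) -> (row=4, col=5)
  S (south): (row=4, col=5) -> (row=5, col=5)
  S (south): (row=5, col=5) -> (row=6, col=5)
  S (south): blocked, stay at (row=6, col=5)
  N (north): (row=6, col=5) -> (row=5, col=5)
  E (east): (row=5, col=5) -> (row=5, col=6)
  W (west): (row=5, col=6) -> (row=5, col=5)
  E (east): (row=5, col=5) -> (row=5, col=6)
  N (north): (row=5, col=6) -> (row=4, col=6)
  W (west): (row=4, col=6) -> (row=4, col=5)
  E (east): (row=4, col=5) -> (row=4, col=6)
  S (south): (row=4, col=6) -> (row=5, col=6)
Final: (row=5, col=6)

Answer: Final position: (row=5, col=6)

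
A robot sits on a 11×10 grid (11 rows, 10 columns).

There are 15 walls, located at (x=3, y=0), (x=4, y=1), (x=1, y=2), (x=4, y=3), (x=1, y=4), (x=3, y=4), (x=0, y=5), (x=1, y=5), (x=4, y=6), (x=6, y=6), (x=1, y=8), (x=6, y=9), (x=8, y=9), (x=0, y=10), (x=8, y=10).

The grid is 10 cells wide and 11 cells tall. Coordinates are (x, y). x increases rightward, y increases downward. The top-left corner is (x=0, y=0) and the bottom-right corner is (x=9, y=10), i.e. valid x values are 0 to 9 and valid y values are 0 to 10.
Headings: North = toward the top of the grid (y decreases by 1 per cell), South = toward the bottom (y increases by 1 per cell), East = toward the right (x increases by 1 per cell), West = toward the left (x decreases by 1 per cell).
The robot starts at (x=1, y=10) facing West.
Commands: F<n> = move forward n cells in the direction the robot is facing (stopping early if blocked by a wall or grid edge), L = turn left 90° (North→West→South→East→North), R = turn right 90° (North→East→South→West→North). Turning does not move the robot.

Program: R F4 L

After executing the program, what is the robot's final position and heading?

Start: (x=1, y=10), facing West
  R: turn right, now facing North
  F4: move forward 1/4 (blocked), now at (x=1, y=9)
  L: turn left, now facing West
Final: (x=1, y=9), facing West

Answer: Final position: (x=1, y=9), facing West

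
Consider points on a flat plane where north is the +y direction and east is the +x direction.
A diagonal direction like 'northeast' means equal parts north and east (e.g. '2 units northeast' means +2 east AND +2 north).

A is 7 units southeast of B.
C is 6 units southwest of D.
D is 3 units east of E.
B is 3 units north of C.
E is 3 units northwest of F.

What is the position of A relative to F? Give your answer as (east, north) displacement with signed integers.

Answer: A is at (east=1, north=-7) relative to F.

Derivation:
Place F at the origin (east=0, north=0).
  E is 3 units northwest of F: delta (east=-3, north=+3); E at (east=-3, north=3).
  D is 3 units east of E: delta (east=+3, north=+0); D at (east=0, north=3).
  C is 6 units southwest of D: delta (east=-6, north=-6); C at (east=-6, north=-3).
  B is 3 units north of C: delta (east=+0, north=+3); B at (east=-6, north=0).
  A is 7 units southeast of B: delta (east=+7, north=-7); A at (east=1, north=-7).
Therefore A relative to F: (east=1, north=-7).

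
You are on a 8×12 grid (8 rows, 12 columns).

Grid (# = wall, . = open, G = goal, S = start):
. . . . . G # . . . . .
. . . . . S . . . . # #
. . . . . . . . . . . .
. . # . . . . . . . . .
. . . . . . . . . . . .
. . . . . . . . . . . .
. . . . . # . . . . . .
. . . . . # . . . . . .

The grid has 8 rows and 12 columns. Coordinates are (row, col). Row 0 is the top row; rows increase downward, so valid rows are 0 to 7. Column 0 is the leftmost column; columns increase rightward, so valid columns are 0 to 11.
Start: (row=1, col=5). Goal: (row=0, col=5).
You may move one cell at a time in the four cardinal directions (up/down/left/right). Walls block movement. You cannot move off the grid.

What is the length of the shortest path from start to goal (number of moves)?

Answer: Shortest path length: 1

Derivation:
BFS from (row=1, col=5) until reaching (row=0, col=5):
  Distance 0: (row=1, col=5)
  Distance 1: (row=0, col=5), (row=1, col=4), (row=1, col=6), (row=2, col=5)  <- goal reached here
One shortest path (1 moves): (row=1, col=5) -> (row=0, col=5)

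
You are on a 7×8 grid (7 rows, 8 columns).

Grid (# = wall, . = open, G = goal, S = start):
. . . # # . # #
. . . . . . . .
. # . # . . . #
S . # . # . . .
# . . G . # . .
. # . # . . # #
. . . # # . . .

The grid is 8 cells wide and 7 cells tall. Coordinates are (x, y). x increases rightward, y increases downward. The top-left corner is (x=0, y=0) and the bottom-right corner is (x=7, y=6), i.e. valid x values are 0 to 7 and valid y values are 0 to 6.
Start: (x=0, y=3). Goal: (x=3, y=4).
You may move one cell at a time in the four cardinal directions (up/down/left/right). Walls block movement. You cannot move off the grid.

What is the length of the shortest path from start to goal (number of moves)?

Answer: Shortest path length: 4

Derivation:
BFS from (x=0, y=3) until reaching (x=3, y=4):
  Distance 0: (x=0, y=3)
  Distance 1: (x=0, y=2), (x=1, y=3)
  Distance 2: (x=0, y=1), (x=1, y=4)
  Distance 3: (x=0, y=0), (x=1, y=1), (x=2, y=4)
  Distance 4: (x=1, y=0), (x=2, y=1), (x=3, y=4), (x=2, y=5)  <- goal reached here
One shortest path (4 moves): (x=0, y=3) -> (x=1, y=3) -> (x=1, y=4) -> (x=2, y=4) -> (x=3, y=4)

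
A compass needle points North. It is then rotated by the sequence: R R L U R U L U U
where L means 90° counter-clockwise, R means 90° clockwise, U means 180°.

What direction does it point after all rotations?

Start: North
  R (right (90° clockwise)) -> East
  R (right (90° clockwise)) -> South
  L (left (90° counter-clockwise)) -> East
  U (U-turn (180°)) -> West
  R (right (90° clockwise)) -> North
  U (U-turn (180°)) -> South
  L (left (90° counter-clockwise)) -> East
  U (U-turn (180°)) -> West
  U (U-turn (180°)) -> East
Final: East

Answer: Final heading: East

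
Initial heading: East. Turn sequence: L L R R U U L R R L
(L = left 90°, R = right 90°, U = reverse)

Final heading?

Answer: Final heading: East

Derivation:
Start: East
  L (left (90° counter-clockwise)) -> North
  L (left (90° counter-clockwise)) -> West
  R (right (90° clockwise)) -> North
  R (right (90° clockwise)) -> East
  U (U-turn (180°)) -> West
  U (U-turn (180°)) -> East
  L (left (90° counter-clockwise)) -> North
  R (right (90° clockwise)) -> East
  R (right (90° clockwise)) -> South
  L (left (90° counter-clockwise)) -> East
Final: East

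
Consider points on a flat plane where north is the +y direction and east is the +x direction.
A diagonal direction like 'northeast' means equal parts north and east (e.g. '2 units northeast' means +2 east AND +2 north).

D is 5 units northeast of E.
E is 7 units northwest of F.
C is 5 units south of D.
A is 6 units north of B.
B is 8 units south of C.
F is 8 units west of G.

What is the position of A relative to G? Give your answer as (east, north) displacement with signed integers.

Place G at the origin (east=0, north=0).
  F is 8 units west of G: delta (east=-8, north=+0); F at (east=-8, north=0).
  E is 7 units northwest of F: delta (east=-7, north=+7); E at (east=-15, north=7).
  D is 5 units northeast of E: delta (east=+5, north=+5); D at (east=-10, north=12).
  C is 5 units south of D: delta (east=+0, north=-5); C at (east=-10, north=7).
  B is 8 units south of C: delta (east=+0, north=-8); B at (east=-10, north=-1).
  A is 6 units north of B: delta (east=+0, north=+6); A at (east=-10, north=5).
Therefore A relative to G: (east=-10, north=5).

Answer: A is at (east=-10, north=5) relative to G.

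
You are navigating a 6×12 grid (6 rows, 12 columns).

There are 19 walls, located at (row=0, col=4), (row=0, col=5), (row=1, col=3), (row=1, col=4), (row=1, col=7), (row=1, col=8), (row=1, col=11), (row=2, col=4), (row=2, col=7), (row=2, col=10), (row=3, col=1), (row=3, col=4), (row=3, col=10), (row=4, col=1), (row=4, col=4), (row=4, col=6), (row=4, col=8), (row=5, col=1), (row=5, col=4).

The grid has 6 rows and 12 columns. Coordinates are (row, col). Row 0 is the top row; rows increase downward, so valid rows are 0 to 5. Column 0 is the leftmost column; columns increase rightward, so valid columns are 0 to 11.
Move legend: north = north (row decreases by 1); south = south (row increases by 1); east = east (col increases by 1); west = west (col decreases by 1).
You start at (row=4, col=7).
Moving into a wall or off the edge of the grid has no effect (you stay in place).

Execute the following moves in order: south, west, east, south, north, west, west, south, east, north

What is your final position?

Answer: Final position: (row=5, col=8)

Derivation:
Start: (row=4, col=7)
  south (south): (row=4, col=7) -> (row=5, col=7)
  west (west): (row=5, col=7) -> (row=5, col=6)
  east (east): (row=5, col=6) -> (row=5, col=7)
  south (south): blocked, stay at (row=5, col=7)
  north (north): (row=5, col=7) -> (row=4, col=7)
  west (west): blocked, stay at (row=4, col=7)
  west (west): blocked, stay at (row=4, col=7)
  south (south): (row=4, col=7) -> (row=5, col=7)
  east (east): (row=5, col=7) -> (row=5, col=8)
  north (north): blocked, stay at (row=5, col=8)
Final: (row=5, col=8)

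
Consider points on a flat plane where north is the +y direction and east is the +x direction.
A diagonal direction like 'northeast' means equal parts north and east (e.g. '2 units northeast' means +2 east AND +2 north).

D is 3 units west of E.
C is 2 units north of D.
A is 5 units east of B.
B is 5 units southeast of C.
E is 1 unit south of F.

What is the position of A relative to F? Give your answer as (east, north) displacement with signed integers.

Answer: A is at (east=7, north=-4) relative to F.

Derivation:
Place F at the origin (east=0, north=0).
  E is 1 unit south of F: delta (east=+0, north=-1); E at (east=0, north=-1).
  D is 3 units west of E: delta (east=-3, north=+0); D at (east=-3, north=-1).
  C is 2 units north of D: delta (east=+0, north=+2); C at (east=-3, north=1).
  B is 5 units southeast of C: delta (east=+5, north=-5); B at (east=2, north=-4).
  A is 5 units east of B: delta (east=+5, north=+0); A at (east=7, north=-4).
Therefore A relative to F: (east=7, north=-4).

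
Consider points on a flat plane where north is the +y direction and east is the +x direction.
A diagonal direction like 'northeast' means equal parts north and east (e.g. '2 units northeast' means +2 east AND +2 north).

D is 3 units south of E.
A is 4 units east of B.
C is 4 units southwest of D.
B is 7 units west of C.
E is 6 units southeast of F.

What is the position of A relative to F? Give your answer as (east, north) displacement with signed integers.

Place F at the origin (east=0, north=0).
  E is 6 units southeast of F: delta (east=+6, north=-6); E at (east=6, north=-6).
  D is 3 units south of E: delta (east=+0, north=-3); D at (east=6, north=-9).
  C is 4 units southwest of D: delta (east=-4, north=-4); C at (east=2, north=-13).
  B is 7 units west of C: delta (east=-7, north=+0); B at (east=-5, north=-13).
  A is 4 units east of B: delta (east=+4, north=+0); A at (east=-1, north=-13).
Therefore A relative to F: (east=-1, north=-13).

Answer: A is at (east=-1, north=-13) relative to F.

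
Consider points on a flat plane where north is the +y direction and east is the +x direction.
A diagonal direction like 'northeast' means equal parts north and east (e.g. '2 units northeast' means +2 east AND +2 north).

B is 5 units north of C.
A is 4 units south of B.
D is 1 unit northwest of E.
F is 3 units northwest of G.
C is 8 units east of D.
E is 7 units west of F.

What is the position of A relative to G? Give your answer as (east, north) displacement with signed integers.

Answer: A is at (east=-3, north=5) relative to G.

Derivation:
Place G at the origin (east=0, north=0).
  F is 3 units northwest of G: delta (east=-3, north=+3); F at (east=-3, north=3).
  E is 7 units west of F: delta (east=-7, north=+0); E at (east=-10, north=3).
  D is 1 unit northwest of E: delta (east=-1, north=+1); D at (east=-11, north=4).
  C is 8 units east of D: delta (east=+8, north=+0); C at (east=-3, north=4).
  B is 5 units north of C: delta (east=+0, north=+5); B at (east=-3, north=9).
  A is 4 units south of B: delta (east=+0, north=-4); A at (east=-3, north=5).
Therefore A relative to G: (east=-3, north=5).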